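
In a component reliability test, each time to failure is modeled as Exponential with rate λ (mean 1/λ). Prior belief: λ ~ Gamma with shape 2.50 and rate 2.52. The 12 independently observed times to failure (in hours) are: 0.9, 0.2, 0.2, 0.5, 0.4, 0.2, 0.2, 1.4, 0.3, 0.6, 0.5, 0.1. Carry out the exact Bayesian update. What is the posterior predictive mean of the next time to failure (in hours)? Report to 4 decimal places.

0.5941

With a Gamma(shape α, rate β) prior on the exponential rate λ, the posterior after n observations with total T = Σxᵢ is Gamma(α+n, β+T).
Sum of observations T = 5.5 hours; n = 12.
Posterior: Gamma(2.50+12, 2.52+5.5) = Gamma(14.50, 8.02).
The predictive distribution for the next observation is Lomax; its mean is β/(α−1) = 8.02/13.50 = 0.5941.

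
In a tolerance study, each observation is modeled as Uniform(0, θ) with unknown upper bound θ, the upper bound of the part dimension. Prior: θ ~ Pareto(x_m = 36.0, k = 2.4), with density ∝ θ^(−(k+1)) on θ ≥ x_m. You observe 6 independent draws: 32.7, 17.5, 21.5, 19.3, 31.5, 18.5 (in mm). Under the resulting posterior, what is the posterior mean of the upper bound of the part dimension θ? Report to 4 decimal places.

A Pareto(scale x_m, shape k) prior on the upper bound θ of Uniform(0, θ) is conjugate: posterior is Pareto(max(x_m, max xᵢ), k + n).
Sample maximum = 32.7; prior scale x_m = 36.0 → posterior scale = max = 36.0.
Posterior shape = 2.4 + 6 = 8.4.
E[θ|data] = k·x_m/(k−1) = 8.4·36.0/7.4 = 40.8649.

40.8649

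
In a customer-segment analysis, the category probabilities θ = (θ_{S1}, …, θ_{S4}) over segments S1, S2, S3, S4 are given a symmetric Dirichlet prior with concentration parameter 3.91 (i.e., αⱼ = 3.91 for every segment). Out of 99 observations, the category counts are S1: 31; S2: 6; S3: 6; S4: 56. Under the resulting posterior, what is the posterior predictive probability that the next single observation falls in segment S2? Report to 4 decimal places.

The Dirichlet prior is conjugate to the Multinomial likelihood: each posterior αⱼ = prior αⱼ + observed count nⱼ.
Posterior concentration: (34.91, 9.91, 9.91, 59.91), total = 114.64.
P(next = S2 | data) = α_{S2}/Σα = 0.0864.

0.0864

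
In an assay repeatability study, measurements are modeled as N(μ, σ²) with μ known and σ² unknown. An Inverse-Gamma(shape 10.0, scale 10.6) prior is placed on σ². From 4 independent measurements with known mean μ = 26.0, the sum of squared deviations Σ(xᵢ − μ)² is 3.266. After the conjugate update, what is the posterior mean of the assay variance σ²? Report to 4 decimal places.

1.1121

With known mean μ and an Inverse-Gamma(α, β) prior on σ², the Normal likelihood is conjugate: posterior is Inv-Gamma(α + n/2, β + Σ(xᵢ−μ)²/2).
Posterior: Inv-Gamma(10.0 + 4/2, 10.6 + 3.266/2) = Inv-Gamma(12.00, 12.2330).
E[σ²|data] = β/(α−1) = 12.2330/11.00 = 1.1121.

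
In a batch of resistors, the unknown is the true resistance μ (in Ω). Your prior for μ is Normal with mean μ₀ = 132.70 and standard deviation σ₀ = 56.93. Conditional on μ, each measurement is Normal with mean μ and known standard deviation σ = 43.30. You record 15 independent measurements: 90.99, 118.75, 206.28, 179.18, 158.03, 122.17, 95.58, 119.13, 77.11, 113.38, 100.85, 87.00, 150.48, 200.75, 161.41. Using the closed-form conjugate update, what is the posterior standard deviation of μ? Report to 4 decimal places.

For Normal data with known variance σ², a Normal(μ₀, σ₀²) prior on μ is conjugate. Posterior precision = 1/σ₀² + n/σ²; posterior mean is the precision-weighted average of μ₀ and x̄.
σ₀² = 56.93² = 3241.0249, σ² = 43.30² = 1874.89; σ² + n·σ₀² = 1874.89 + 15·3241.0249 = 50490.2635.
Posterior precision = 1/σ₀² + n/σ² = 1/3241.0249 + 15/1874.89 = (σ² + n·σ₀²)/(σ₀²σ²) = 50490.2635/(3241.0249·1874.89); posterior variance σₙ² = σ₀²σ²/(σ² + n·σ₀²) = 3241.0249·1874.89/50490.2635 = 120.351227.
Posterior SD = √σₙ² = √(3241.0249·1874.89/50490.2635) = 10.9705.

10.9705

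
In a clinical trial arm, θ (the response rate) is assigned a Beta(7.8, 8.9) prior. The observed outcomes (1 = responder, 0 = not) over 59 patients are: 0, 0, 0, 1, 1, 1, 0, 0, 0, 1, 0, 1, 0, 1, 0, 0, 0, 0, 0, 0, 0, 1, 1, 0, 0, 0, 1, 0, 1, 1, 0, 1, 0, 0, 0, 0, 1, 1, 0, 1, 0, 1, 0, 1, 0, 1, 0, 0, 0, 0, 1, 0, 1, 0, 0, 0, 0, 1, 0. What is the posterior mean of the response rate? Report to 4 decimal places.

0.3804

The Beta prior is conjugate to a Binomial/Bernoulli likelihood; the update adds successes to α and failures to β.
Posterior: Beta(α+k, β+n−k) = Beta(7.8+21, 8.9+38) = Beta(28.8, 46.9).
Posterior mean = α/(α+β) = 28.8/75.7 = 0.3804.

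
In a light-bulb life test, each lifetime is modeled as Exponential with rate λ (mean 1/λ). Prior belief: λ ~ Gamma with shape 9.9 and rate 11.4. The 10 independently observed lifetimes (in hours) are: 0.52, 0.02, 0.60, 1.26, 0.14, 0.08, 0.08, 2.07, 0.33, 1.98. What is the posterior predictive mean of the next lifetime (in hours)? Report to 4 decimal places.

With a Gamma(shape α, rate β) prior on the exponential rate λ, the posterior after n observations with total T = Σxᵢ is Gamma(α+n, β+T).
Sum of observations T = 7.08 hours; n = 10.
Posterior: Gamma(9.9+10, 11.4+7.08) = Gamma(19.9, 18.48).
The predictive distribution for the next observation is Lomax; its mean is β/(α−1) = 18.48/18.9 = 0.9778.

0.9778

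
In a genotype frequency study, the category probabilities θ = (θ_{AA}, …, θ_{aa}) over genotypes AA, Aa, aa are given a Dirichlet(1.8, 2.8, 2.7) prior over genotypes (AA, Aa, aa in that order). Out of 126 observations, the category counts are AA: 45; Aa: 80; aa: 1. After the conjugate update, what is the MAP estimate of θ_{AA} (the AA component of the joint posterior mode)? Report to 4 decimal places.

0.3515

The Dirichlet prior is conjugate to the Multinomial likelihood: each posterior αⱼ = prior αⱼ + observed count nⱼ.
Posterior concentration: (46.8, 82.8, 3.7), total = 133.3.
Joint mode component: (α_{AA}−1)/(Σα−K) = 45.8/130.3 = 0.3515.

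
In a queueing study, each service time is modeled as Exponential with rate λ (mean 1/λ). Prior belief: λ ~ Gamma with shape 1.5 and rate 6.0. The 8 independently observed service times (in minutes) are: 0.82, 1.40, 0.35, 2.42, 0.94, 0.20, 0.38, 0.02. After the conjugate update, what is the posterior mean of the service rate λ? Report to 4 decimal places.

With a Gamma(shape α, rate β) prior on the exponential rate λ, the posterior after n observations with total T = Σxᵢ is Gamma(α+n, β+T).
Sum of observations T = 6.53 minutes; n = 8.
Posterior: Gamma(1.5+8, 6.0+6.53) = Gamma(9.5, 12.53).
Posterior mean of λ = α/β = 9.5/12.53 = 0.7582.

0.7582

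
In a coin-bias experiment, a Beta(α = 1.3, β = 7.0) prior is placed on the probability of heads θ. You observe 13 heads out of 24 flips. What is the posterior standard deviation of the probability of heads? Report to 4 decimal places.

0.0861

The Beta prior is conjugate to a Binomial/Bernoulli likelihood; the update adds successes to α and failures to β.
Posterior: Beta(α+k, β+n−k) = Beta(1.3+13, 7.0+11) = Beta(14.3, 18.0).
Var = αβ/((α+β)²(α+β+1)) = 14.3·18.0/(32.3²·33.3) = 0.00740899; SD = √0.00740899 = 0.0861.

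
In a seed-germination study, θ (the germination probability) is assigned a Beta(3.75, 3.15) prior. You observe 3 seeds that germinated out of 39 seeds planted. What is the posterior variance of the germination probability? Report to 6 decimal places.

The Beta prior is conjugate to a Binomial/Bernoulli likelihood; the update adds successes to α and failures to β.
Posterior: Beta(α+k, β+n−k) = Beta(3.75+3, 3.15+36) = Beta(6.75, 39.15).
Var = αβ/((α+β)²(α+β+1)) = 6.75·39.15/(45.90²·46.90) = 0.002674.

0.002674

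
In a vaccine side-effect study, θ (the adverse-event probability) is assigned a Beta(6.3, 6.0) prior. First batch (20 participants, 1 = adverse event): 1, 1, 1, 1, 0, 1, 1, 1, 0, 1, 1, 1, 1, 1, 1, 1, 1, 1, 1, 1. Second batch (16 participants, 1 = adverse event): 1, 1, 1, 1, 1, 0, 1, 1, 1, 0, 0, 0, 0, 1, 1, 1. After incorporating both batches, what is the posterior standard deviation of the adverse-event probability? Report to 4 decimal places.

The Beta prior is conjugate to a Binomial/Bernoulli likelihood; the update adds successes to α and failures to β.
After batch 1: Beta(6.3+18, 6.0+2) = Beta(24.3, 8.0).
After batch 2: Beta(24.3+11, 8.0+5) = Beta(35.3, 13.0).
Var = αβ/((α+β)²(α+β+1)) = 35.3·13.0/(48.3²·49.3) = 0.00399004; SD = √0.00399004 = 0.0632.

0.0632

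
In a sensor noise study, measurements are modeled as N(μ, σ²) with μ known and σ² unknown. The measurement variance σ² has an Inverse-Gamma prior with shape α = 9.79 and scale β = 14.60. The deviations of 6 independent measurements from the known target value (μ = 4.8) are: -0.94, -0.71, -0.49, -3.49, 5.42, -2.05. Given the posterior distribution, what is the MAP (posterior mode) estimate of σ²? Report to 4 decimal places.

2.7769

With known mean μ and an Inverse-Gamma(α, β) prior on σ², the Normal likelihood is conjugate: posterior is Inv-Gamma(α + n/2, β + Σ(xᵢ−μ)²/2).
Σ(xᵢ−μ)² = (-0.94)² + (-0.71)² + (-0.49)² + (-3.49)² + (5.42)² + (-2.05)² = 47.3868.
Posterior: Inv-Gamma(9.79 + 6/2, 14.60 + 47.3868/2) = Inv-Gamma(12.79, 38.29340).
Mode = β/(α+1) = 38.29340/13.79 = 2.7769.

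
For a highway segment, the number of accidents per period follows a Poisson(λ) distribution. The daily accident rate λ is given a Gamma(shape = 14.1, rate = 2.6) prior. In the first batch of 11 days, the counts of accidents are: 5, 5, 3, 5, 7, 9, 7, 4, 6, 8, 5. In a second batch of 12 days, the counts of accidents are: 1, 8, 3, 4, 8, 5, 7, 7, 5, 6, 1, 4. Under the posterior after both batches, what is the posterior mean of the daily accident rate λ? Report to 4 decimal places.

5.3555

With a Gamma(shape α, rate β) prior, the Poisson likelihood is conjugate: the posterior is Gamma(α + ΣXᵢ, β + n).
Batch 1: sum of counts S = 64 over n = 11 days.
After batch 1: Gamma(α+S, β+n) = Gamma(14.1+64, 2.6+11) = Gamma(78.1, 13.6).
Batch 2: sum of counts S = 59 over n = 12 days.
After batch 2: Gamma(α+S, β+n) = Gamma(78.1+59, 13.6+12) = Gamma(137.1, 25.6).
Posterior mean = α/β = 137.1/25.6 = 5.3555.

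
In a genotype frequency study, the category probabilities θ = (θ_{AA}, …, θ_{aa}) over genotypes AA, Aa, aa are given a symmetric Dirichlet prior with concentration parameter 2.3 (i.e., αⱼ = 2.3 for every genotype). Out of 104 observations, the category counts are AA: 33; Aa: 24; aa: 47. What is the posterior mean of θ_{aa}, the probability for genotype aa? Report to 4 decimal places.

0.4445

The Dirichlet prior is conjugate to the Multinomial likelihood: each posterior αⱼ = prior αⱼ + observed count nⱼ.
Posterior concentration: (35.3, 26.3, 49.3), total = 110.9.
E[θ_{aa}|data] = α_{aa}/Σα = 49.3/110.9 = 0.4445.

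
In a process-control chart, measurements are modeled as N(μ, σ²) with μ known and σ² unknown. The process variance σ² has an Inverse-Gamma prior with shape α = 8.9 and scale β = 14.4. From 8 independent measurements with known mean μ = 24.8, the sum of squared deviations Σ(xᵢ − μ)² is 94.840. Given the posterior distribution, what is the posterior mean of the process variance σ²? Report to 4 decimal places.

5.1950

With known mean μ and an Inverse-Gamma(α, β) prior on σ², the Normal likelihood is conjugate: posterior is Inv-Gamma(α + n/2, β + Σ(xᵢ−μ)²/2).
Posterior: Inv-Gamma(8.9 + 8/2, 14.4 + 94.840/2) = Inv-Gamma(12.90, 61.8200).
E[σ²|data] = β/(α−1) = 61.8200/11.90 = 5.1950.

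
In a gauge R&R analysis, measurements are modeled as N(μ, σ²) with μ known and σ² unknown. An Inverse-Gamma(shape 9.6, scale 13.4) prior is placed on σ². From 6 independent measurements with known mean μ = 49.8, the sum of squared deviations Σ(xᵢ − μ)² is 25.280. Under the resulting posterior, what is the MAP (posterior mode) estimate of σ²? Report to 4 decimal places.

With known mean μ and an Inverse-Gamma(α, β) prior on σ², the Normal likelihood is conjugate: posterior is Inv-Gamma(α + n/2, β + Σ(xᵢ−μ)²/2).
Posterior: Inv-Gamma(9.6 + 6/2, 13.4 + 25.280/2) = Inv-Gamma(12.60, 26.0400).
Mode = β/(α+1) = 26.0400/13.60 = 1.9147.

1.9147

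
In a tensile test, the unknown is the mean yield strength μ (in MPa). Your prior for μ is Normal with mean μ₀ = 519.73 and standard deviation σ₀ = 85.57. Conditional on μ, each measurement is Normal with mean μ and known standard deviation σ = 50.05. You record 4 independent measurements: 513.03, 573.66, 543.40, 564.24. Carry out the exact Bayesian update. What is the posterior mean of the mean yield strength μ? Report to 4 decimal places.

For Normal data with known variance σ², a Normal(μ₀, σ₀²) prior on μ is conjugate. Posterior precision = 1/σ₀² + n/σ²; posterior mean is the precision-weighted average of μ₀ and x̄.
Σxᵢ = 513.03 + 573.66 + 543.40 + 564.24 = 2194.33, so n·x̄ = 2194.33.
σ₀² = 85.57² = 7322.2249, σ² = 50.05² = 2505.0025; σ² + n·σ₀² = 2505.0025 + 4·7322.2249 = 31793.9021.
Posterior mean = (μ₀/σ₀² + n·x̄/σ²)/(1/σ₀² + n/σ²) = (σ²·μ₀ + σ₀²·n·x̄)/(σ² + n·σ₀²) = (2505.0025·519.73 + 7322.2249·2194.33)/31793.9021 = 17369302.714142/31793.9021 = 546.3092.

546.3092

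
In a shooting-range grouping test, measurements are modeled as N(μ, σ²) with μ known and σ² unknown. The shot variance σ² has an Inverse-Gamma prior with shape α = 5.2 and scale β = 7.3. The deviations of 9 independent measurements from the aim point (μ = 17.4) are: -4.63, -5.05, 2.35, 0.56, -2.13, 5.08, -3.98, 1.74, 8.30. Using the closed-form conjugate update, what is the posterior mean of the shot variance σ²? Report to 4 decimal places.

10.6596

With known mean μ and an Inverse-Gamma(α, β) prior on σ², the Normal likelihood is conjugate: posterior is Inv-Gamma(α + n/2, β + Σ(xᵢ−μ)²/2).
Σ(xᵢ−μ)² = (-4.63)² + (-5.05)² + (2.35)² + (0.56)² + (-2.13)² + (5.08)² + (-3.98)² + (1.74)² + (8.30)² = 170.8768.
Posterior: Inv-Gamma(5.2 + 9/2, 7.3 + 170.8768/2) = Inv-Gamma(9.70, 92.73840).
E[σ²|data] = β/(α−1) = 92.73840/8.70 = 10.6596.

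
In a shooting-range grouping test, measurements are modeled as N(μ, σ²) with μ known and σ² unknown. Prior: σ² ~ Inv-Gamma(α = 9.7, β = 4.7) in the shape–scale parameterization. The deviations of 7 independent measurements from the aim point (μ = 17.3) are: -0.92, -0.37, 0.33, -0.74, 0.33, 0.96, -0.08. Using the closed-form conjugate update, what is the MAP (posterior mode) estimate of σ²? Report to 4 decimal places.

0.4252

With known mean μ and an Inverse-Gamma(α, β) prior on σ², the Normal likelihood is conjugate: posterior is Inv-Gamma(α + n/2, β + Σ(xᵢ−μ)²/2).
Σ(xᵢ−μ)² = (-0.92)² + (-0.37)² + (0.33)² + (-0.74)² + (0.33)² + (0.96)² + (-0.08)² = 2.6767.
Posterior: Inv-Gamma(9.7 + 7/2, 4.7 + 2.6767/2) = Inv-Gamma(13.20, 6.03835).
Mode = β/(α+1) = 6.03835/14.20 = 0.4252.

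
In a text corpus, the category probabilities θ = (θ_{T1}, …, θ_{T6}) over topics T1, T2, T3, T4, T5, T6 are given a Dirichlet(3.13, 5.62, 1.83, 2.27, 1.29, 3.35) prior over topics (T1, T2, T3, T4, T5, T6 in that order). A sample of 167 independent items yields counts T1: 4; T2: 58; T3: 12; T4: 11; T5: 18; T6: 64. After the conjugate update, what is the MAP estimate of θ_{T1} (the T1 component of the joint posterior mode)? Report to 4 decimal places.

0.0343

The Dirichlet prior is conjugate to the Multinomial likelihood: each posterior αⱼ = prior αⱼ + observed count nⱼ.
Posterior concentration: (7.13, 63.62, 13.83, 13.27, 19.29, 67.35), total = 184.49.
Joint mode component: (α_{T1}−1)/(Σα−K) = 6.13/178.49 = 0.0343.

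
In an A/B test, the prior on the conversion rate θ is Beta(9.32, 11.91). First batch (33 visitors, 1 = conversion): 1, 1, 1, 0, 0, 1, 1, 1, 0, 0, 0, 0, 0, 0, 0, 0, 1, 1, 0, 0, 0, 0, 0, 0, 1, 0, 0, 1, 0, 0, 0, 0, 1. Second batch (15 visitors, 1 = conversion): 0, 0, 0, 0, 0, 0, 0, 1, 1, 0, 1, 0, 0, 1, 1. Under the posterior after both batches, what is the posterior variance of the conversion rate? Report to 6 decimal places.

The Beta prior is conjugate to a Binomial/Bernoulli likelihood; the update adds successes to α and failures to β.
After batch 1: Beta(9.32+11, 11.91+22) = Beta(20.32, 33.91).
After batch 2: Beta(20.32+5, 33.91+10) = Beta(25.32, 43.91).
Var = αβ/((α+β)²(α+β+1)) = 25.32·43.91/(69.23²·70.23) = 0.003303.

0.003303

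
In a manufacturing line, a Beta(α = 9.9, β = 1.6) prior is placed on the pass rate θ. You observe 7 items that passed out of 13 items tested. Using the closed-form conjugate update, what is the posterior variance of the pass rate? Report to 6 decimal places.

0.008391

The Beta prior is conjugate to a Binomial/Bernoulli likelihood; the update adds successes to α and failures to β.
Posterior: Beta(α+k, β+n−k) = Beta(9.9+7, 1.6+6) = Beta(16.9, 7.6).
Var = αβ/((α+β)²(α+β+1)) = 16.9·7.6/(24.5²·25.5) = 0.008391.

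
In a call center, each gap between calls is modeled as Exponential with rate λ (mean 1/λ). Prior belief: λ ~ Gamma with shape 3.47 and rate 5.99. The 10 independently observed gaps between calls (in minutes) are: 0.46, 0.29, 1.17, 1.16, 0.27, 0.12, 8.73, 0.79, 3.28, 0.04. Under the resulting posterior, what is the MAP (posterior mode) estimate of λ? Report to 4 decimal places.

With a Gamma(shape α, rate β) prior on the exponential rate λ, the posterior after n observations with total T = Σxᵢ is Gamma(α+n, β+T).
Sum of observations T = 16.31 minutes; n = 10.
Posterior: Gamma(3.47+10, 5.99+16.31) = Gamma(13.47, 22.30).
Mode = (α−1)/β = 0.5592.

0.5592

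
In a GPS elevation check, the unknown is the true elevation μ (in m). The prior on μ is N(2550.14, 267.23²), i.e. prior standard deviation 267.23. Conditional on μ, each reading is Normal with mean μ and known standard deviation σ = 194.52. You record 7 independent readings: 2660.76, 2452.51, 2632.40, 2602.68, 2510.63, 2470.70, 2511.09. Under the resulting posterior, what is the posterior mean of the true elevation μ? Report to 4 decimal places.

For Normal data with known variance σ², a Normal(μ₀, σ₀²) prior on μ is conjugate. Posterior precision = 1/σ₀² + n/σ²; posterior mean is the precision-weighted average of μ₀ and x̄.
Σxᵢ = 2660.76 + 2452.51 + 2632.40 + 2602.68 + 2510.63 + 2470.70 + 2511.09 = 17840.77, so n·x̄ = 17840.77.
σ₀² = 267.23² = 71411.8729, σ² = 194.52² = 37838.0304; σ² + n·σ₀² = 37838.0304 + 7·71411.8729 = 537721.1407.
Posterior mean = (μ₀/σ₀² + n·x̄/σ²)/(1/σ₀² + n/σ²) = (σ²·μ₀ + σ₀²·n·x̄)/(σ² + n·σ₀²) = (37838.0304·2550.14 + 71411.8729·17840.77)/537721.1407 = 1370535074.522389/537721.1407 = 2548.7841.

2548.7841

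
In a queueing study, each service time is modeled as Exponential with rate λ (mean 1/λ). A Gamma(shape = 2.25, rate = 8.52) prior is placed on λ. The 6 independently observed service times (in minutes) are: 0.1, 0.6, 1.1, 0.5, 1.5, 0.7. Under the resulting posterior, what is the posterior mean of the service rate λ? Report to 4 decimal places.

With a Gamma(shape α, rate β) prior on the exponential rate λ, the posterior after n observations with total T = Σxᵢ is Gamma(α+n, β+T).
Sum of observations T = 4.5 minutes; n = 6.
Posterior: Gamma(2.25+6, 8.52+4.5) = Gamma(8.25, 13.02).
Posterior mean of λ = α/β = 8.25/13.02 = 0.6336.

0.6336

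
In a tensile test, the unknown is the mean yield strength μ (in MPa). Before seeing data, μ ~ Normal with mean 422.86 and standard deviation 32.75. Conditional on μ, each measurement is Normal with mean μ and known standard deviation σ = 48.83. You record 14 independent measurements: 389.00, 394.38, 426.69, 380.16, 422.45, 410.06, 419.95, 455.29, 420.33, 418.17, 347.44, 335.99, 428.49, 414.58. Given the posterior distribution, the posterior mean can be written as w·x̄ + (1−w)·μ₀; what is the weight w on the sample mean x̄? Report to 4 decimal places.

0.8630

For Normal data with known variance σ², a Normal(μ₀, σ₀²) prior on μ is conjugate. Posterior precision = 1/σ₀² + n/σ²; posterior mean is the precision-weighted average of μ₀ and x̄.
σ₀² = 32.75² = 1072.5625, σ² = 48.83² = 2384.3689. Prior precision 1/σ₀² = 1/1072.5625; data precision n/σ² = 14/2384.3689.
w = (n/σ²)/(1/σ₀² + n/σ²) = n·σ₀²/(σ² + n·σ₀²) = 14·1072.5625/(2384.3689 + 14·1072.5625) = 15015.875/17400.2439 = 0.8630.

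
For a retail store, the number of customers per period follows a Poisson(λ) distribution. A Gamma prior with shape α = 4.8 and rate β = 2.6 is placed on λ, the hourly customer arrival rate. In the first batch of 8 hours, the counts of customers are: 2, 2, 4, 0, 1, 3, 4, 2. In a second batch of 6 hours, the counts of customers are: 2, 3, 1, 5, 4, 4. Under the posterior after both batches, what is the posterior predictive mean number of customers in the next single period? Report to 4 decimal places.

2.5181

With a Gamma(shape α, rate β) prior, the Poisson likelihood is conjugate: the posterior is Gamma(α + ΣXᵢ, β + n).
Batch 1: sum of counts S = 18 over n = 8 hours.
After batch 1: Gamma(α+S, β+n) = Gamma(4.8+18, 2.6+8) = Gamma(22.8, 10.6).
Batch 2: sum of counts S = 19 over n = 6 hours.
After batch 2: Gamma(α+S, β+n) = Gamma(22.8+19, 10.6+6) = Gamma(41.8, 16.6).
The predictive distribution for one future period is NegBinom with mean α/β = 2.5181.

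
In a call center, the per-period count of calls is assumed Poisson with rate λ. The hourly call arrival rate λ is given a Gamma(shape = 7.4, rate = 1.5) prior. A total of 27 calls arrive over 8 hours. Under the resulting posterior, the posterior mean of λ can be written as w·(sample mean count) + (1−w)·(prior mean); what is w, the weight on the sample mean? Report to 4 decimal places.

0.8421

With a Gamma(shape α, rate β) prior, the Poisson likelihood is conjugate: the posterior is Gamma(α + ΣXᵢ, β + n).
Posterior mean = (α₀+S)/(β₀+n) = [n/(β₀+n)]·(S/n) + [β₀/(β₀+n)]·(α₀/β₀), so only n and β₀ enter the weight.
Weight on data w = n/(β₀+n) = 8/(1.5+8) = 8/9.5 = 0.8421.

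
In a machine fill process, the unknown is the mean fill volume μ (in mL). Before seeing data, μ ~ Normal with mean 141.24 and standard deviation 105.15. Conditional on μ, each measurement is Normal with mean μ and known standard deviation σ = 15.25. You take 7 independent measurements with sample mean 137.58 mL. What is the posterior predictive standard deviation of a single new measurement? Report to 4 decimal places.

For Normal data with known variance σ², a Normal(μ₀, σ₀²) prior on μ is conjugate. Posterior precision = 1/σ₀² + n/σ²; posterior mean is the precision-weighted average of μ₀ and x̄.
σ₀² = 105.15² = 11056.5225, σ² = 15.25² = 232.5625; σ² + n·σ₀² = 232.5625 + 7·11056.5225 = 77628.22.
Posterior precision = 1/σ₀² + n/σ² = 1/11056.5225 + 7/232.5625 = (σ² + n·σ₀²)/(σ₀²σ²) = 77628.22/(11056.5225·232.5625); posterior variance σₙ² = σ₀²σ²/(σ² + n·σ₀²) = 11056.5225·232.5625/77628.22 = 33.123683.
Predictive variance for one new observation = σₙ² + σ² = 11056.5225·232.5625/77628.22 + 232.5625 = σ²·(σ₀² + 77628.22)/77628.22 = 232.5625·88684.7425/77628.22 = 265.686183; SD = √(232.5625·88684.7425/77628.22) = 16.2999.

16.2999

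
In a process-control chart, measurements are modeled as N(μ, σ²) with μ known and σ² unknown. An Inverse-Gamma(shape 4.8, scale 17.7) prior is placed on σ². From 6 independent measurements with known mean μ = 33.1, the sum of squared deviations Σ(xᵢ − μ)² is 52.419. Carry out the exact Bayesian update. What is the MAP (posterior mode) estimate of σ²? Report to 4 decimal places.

4.9897

With known mean μ and an Inverse-Gamma(α, β) prior on σ², the Normal likelihood is conjugate: posterior is Inv-Gamma(α + n/2, β + Σ(xᵢ−μ)²/2).
Posterior: Inv-Gamma(4.8 + 6/2, 17.7 + 52.419/2) = Inv-Gamma(7.80, 43.9095).
Mode = β/(α+1) = 43.9095/8.80 = 4.9897.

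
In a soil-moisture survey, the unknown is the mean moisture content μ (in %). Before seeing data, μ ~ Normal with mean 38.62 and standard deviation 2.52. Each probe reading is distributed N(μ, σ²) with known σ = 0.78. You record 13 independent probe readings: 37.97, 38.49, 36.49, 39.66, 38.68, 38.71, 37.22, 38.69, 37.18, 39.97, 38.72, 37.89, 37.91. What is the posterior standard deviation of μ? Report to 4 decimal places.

0.2155

For Normal data with known variance σ², a Normal(μ₀, σ₀²) prior on μ is conjugate. Posterior precision = 1/σ₀² + n/σ²; posterior mean is the precision-weighted average of μ₀ and x̄.
σ₀² = 2.52² = 6.3504, σ² = 0.78² = 0.6084; σ² + n·σ₀² = 0.6084 + 13·6.3504 = 83.1636.
Posterior precision = 1/σ₀² + n/σ² = 1/6.3504 + 13/0.6084 = (σ² + n·σ₀²)/(σ₀²σ²) = 83.1636/(6.3504·0.6084); posterior variance σₙ² = σ₀²σ²/(σ² + n·σ₀²) = 6.3504·0.6084/83.1636 = 0.046458.
Posterior SD = √σₙ² = √(6.3504·0.6084/83.1636) = 0.2155.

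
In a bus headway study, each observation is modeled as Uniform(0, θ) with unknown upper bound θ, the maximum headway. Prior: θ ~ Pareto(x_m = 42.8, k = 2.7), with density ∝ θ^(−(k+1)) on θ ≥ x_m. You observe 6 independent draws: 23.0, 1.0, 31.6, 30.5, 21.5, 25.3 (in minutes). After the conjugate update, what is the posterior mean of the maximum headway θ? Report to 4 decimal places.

48.3584

A Pareto(scale x_m, shape k) prior on the upper bound θ of Uniform(0, θ) is conjugate: posterior is Pareto(max(x_m, max xᵢ), k + n).
Sample maximum = 31.6; prior scale x_m = 42.8 → posterior scale = max = 42.8.
Posterior shape = 2.7 + 6 = 8.7.
E[θ|data] = k·x_m/(k−1) = 8.7·42.8/7.7 = 48.3584.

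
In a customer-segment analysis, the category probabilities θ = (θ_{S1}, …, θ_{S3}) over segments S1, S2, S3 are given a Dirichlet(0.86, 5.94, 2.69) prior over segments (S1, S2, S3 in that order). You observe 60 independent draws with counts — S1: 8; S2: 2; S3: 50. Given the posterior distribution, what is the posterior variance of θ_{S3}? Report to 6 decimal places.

The Dirichlet prior is conjugate to the Multinomial likelihood: each posterior αⱼ = prior αⱼ + observed count nⱼ.
Posterior concentration: (8.86, 7.94, 52.69), total = 69.49.
Var[θ_j] = α_j(Σα−α_j)/((Σα)²(Σα+1)) = 52.69·16.80/(69.49²·70.49) = 0.002601.

0.002601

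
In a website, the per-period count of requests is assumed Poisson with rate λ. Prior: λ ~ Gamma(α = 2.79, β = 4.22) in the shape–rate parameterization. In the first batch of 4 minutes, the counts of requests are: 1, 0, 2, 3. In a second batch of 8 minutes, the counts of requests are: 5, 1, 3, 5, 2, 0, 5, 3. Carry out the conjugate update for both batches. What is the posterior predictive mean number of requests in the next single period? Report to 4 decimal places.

2.0216

With a Gamma(shape α, rate β) prior, the Poisson likelihood is conjugate: the posterior is Gamma(α + ΣXᵢ, β + n).
Batch 1: sum of counts S = 6 over n = 4 minutes.
After batch 1: Gamma(α+S, β+n) = Gamma(2.79+6, 4.22+4) = Gamma(8.79, 8.22).
Batch 2: sum of counts S = 24 over n = 8 minutes.
After batch 2: Gamma(α+S, β+n) = Gamma(8.79+24, 8.22+8) = Gamma(32.79, 16.22).
The predictive distribution for one future period is NegBinom with mean α/β = 2.0216.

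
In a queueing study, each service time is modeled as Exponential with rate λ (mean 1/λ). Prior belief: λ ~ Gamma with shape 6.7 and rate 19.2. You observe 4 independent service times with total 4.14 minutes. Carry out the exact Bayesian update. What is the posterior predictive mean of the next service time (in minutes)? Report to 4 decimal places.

2.4062

With a Gamma(shape α, rate β) prior on the exponential rate λ, the posterior after n observations with total T = Σxᵢ is Gamma(α+n, β+T).
Posterior: Gamma(6.7+4, 19.2+4.14) = Gamma(10.7, 23.34).
The predictive distribution for the next observation is Lomax; its mean is β/(α−1) = 23.34/9.7 = 2.4062.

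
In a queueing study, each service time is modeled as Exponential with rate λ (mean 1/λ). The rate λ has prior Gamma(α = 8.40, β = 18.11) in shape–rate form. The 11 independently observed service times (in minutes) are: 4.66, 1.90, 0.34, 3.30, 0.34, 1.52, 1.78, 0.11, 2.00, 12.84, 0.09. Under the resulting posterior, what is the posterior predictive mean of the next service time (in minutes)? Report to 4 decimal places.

2.5538

With a Gamma(shape α, rate β) prior on the exponential rate λ, the posterior after n observations with total T = Σxᵢ is Gamma(α+n, β+T).
Sum of observations T = 28.88 minutes; n = 11.
Posterior: Gamma(8.40+11, 18.11+28.88) = Gamma(19.40, 46.99).
The predictive distribution for the next observation is Lomax; its mean is β/(α−1) = 46.99/18.40 = 2.5538.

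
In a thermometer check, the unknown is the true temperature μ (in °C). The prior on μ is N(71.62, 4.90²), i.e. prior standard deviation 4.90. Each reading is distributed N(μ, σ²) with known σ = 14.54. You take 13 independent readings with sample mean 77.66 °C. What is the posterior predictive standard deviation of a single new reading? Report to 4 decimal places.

14.8697

For Normal data with known variance σ², a Normal(μ₀, σ₀²) prior on μ is conjugate. Posterior precision = 1/σ₀² + n/σ²; posterior mean is the precision-weighted average of μ₀ and x̄.
σ₀² = 4.90² = 24.01, σ² = 14.54² = 211.4116; σ² + n·σ₀² = 211.4116 + 13·24.01 = 523.5416.
Posterior precision = 1/σ₀² + n/σ² = 1/24.01 + 13/211.4116 = (σ² + n·σ₀²)/(σ₀²σ²) = 523.5416/(24.01·211.4116); posterior variance σₙ² = σ₀²σ²/(σ² + n·σ₀²) = 24.01·211.4116/523.5416 = 9.695490.
Predictive variance for one new observation = σₙ² + σ² = 24.01·211.4116/523.5416 + 211.4116 = σ²·(σ₀² + 523.5416)/523.5416 = 211.4116·547.5516/523.5416 = 221.107090; SD = √(211.4116·547.5516/523.5416) = 14.8697.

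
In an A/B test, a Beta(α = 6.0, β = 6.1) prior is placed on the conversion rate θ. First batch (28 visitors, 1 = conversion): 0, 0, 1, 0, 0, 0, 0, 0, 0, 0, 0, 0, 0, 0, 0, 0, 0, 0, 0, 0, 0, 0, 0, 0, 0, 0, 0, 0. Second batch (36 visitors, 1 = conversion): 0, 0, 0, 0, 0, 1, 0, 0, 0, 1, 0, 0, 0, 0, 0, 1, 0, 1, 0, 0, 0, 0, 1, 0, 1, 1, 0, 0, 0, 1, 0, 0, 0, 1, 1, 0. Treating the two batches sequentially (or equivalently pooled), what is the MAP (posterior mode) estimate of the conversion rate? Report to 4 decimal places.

0.2159

The Beta prior is conjugate to a Binomial/Bernoulli likelihood; the update adds successes to α and failures to β.
After batch 1: Beta(6.0+1, 6.1+27) = Beta(7.0, 33.1).
After batch 2: Beta(7.0+10, 33.1+26) = Beta(17.0, 59.1).
Mode of Beta(a,b) for a,b>1 is (a−1)/(a+b−2) = 16.0/74.1 = 0.2159.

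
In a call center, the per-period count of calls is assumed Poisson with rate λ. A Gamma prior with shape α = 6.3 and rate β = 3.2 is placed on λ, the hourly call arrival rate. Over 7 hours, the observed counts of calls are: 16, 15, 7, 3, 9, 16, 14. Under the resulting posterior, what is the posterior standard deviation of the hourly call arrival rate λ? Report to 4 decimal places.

0.9108

With a Gamma(shape α, rate β) prior, the Poisson likelihood is conjugate: the posterior is Gamma(α + ΣXᵢ, β + n).
Sum of counts S = 80 over n = 7 hours.
Posterior: Gamma(α+S, β+n) = Gamma(6.3+80, 3.2+7) = Gamma(86.3, 10.2).
SD = √α/β = √86.3/10.2 = 0.9108.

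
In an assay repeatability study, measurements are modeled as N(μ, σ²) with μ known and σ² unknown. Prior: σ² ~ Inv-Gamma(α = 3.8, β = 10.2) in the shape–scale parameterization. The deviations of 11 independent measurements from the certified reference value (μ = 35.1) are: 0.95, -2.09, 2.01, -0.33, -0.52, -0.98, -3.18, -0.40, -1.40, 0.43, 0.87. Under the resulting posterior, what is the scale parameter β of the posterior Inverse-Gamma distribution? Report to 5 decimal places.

With known mean μ and an Inverse-Gamma(α, β) prior on σ², the Normal likelihood is conjugate: posterior is Inv-Gamma(α + n/2, β + Σ(xᵢ−μ)²/2).
Σ(xᵢ−μ)² = (0.95)² + (-2.09)² + (2.01)² + (-0.33)² + (-0.52)² + (-0.98)² + (-3.18)² + (-0.40)² + (-1.40)² + (0.43)² + (0.87)² = 23.8246.
Posterior: Inv-Gamma(3.8 + 11/2, 10.2 + 23.8246/2) = Inv-Gamma(9.30, 22.11230).
Posterior β = 22.11230.

22.11230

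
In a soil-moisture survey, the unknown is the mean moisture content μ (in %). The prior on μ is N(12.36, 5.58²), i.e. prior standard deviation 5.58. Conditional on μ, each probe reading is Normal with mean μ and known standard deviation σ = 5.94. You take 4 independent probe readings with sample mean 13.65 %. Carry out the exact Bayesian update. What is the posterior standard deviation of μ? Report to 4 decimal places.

For Normal data with known variance σ², a Normal(μ₀, σ₀²) prior on μ is conjugate. Posterior precision = 1/σ₀² + n/σ²; posterior mean is the precision-weighted average of μ₀ and x̄.
σ₀² = 5.58² = 31.1364, σ² = 5.94² = 35.2836; σ² + n·σ₀² = 35.2836 + 4·31.1364 = 159.8292.
Posterior precision = 1/σ₀² + n/σ² = 1/31.1364 + 4/35.2836 = (σ² + n·σ₀²)/(σ₀²σ²) = 159.8292/(31.1364·35.2836); posterior variance σₙ² = σ₀²σ²/(σ² + n·σ₀²) = 31.1364·35.2836/159.8292 = 6.873614.
Posterior SD = √σₙ² = √(31.1364·35.2836/159.8292) = 2.6218.

2.6218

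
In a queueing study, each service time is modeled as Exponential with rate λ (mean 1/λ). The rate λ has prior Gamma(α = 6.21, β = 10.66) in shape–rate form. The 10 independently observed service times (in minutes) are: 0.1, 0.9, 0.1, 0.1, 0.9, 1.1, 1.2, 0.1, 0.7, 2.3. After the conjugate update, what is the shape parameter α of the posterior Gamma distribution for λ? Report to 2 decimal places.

With a Gamma(shape α, rate β) prior on the exponential rate λ, the posterior after n observations with total T = Σxᵢ is Gamma(α+n, β+T).
Sum of observations T = 7.5 minutes; n = 10.
Posterior: Gamma(6.21+10, 10.66+7.5) = Gamma(16.21, 18.16).
Posterior α = 16.21.

16.21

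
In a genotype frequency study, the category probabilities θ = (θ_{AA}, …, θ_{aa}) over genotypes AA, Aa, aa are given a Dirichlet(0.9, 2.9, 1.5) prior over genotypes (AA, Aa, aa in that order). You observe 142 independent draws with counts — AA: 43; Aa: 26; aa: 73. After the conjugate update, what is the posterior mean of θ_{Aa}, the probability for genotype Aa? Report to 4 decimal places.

The Dirichlet prior is conjugate to the Multinomial likelihood: each posterior αⱼ = prior αⱼ + observed count nⱼ.
Posterior concentration: (43.9, 28.9, 74.5), total = 147.3.
E[θ_{Aa}|data] = α_{Aa}/Σα = 28.9/147.3 = 0.1962.

0.1962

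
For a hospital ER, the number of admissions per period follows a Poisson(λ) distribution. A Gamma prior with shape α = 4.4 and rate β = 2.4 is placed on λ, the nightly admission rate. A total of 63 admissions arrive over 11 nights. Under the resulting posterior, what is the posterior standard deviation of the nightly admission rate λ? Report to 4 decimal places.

With a Gamma(shape α, rate β) prior, the Poisson likelihood is conjugate: the posterior is Gamma(α + ΣXᵢ, β + n).
Posterior: Gamma(α+S, β+n) = Gamma(4.4+63, 2.4+11) = Gamma(67.4, 13.4).
SD = √α/β = √67.4/13.4 = 0.6127.

0.6127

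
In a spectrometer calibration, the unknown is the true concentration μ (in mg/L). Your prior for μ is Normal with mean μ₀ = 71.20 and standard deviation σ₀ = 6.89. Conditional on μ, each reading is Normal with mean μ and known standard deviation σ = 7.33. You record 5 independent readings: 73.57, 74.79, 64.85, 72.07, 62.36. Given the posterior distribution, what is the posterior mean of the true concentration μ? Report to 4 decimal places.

69.8366

For Normal data with known variance σ², a Normal(μ₀, σ₀²) prior on μ is conjugate. Posterior precision = 1/σ₀² + n/σ²; posterior mean is the precision-weighted average of μ₀ and x̄.
Σxᵢ = 73.57 + 74.79 + 64.85 + 72.07 + 62.36 = 347.64, so n·x̄ = 347.64.
σ₀² = 6.89² = 47.4721, σ² = 7.33² = 53.7289; σ² + n·σ₀² = 53.7289 + 5·47.4721 = 291.0894.
Posterior mean = (μ₀/σ₀² + n·x̄/σ²)/(1/σ₀² + n/σ²) = (σ²·μ₀ + σ₀²·n·x̄)/(σ² + n·σ₀²) = (53.7289·71.20 + 47.4721·347.64)/291.0894 = 20328.698524/291.0894 = 69.8366.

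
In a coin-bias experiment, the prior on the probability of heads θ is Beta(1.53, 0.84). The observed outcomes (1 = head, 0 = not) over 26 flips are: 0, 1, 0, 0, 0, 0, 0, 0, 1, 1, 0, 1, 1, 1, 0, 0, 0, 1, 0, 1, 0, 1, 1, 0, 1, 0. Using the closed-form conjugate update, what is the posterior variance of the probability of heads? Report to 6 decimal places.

The Beta prior is conjugate to a Binomial/Bernoulli likelihood; the update adds successes to α and failures to β.
Posterior: Beta(α+k, β+n−k) = Beta(1.53+11, 0.84+15) = Beta(12.53, 15.84).
Var = αβ/((α+β)²(α+β+1)) = 12.53·15.84/(28.37²·29.37) = 0.008396.

0.008396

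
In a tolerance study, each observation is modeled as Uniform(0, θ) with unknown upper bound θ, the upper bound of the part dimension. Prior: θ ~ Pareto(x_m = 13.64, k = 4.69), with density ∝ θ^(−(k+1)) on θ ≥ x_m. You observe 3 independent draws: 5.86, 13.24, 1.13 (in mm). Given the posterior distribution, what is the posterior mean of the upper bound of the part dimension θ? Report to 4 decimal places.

A Pareto(scale x_m, shape k) prior on the upper bound θ of Uniform(0, θ) is conjugate: posterior is Pareto(max(x_m, max xᵢ), k + n).
Sample maximum = 13.24; prior scale x_m = 13.64 → posterior scale = max = 13.64.
Posterior shape = 4.69 + 3 = 7.69.
E[θ|data] = k·x_m/(k−1) = 7.69·13.64/6.69 = 15.6789.

15.6789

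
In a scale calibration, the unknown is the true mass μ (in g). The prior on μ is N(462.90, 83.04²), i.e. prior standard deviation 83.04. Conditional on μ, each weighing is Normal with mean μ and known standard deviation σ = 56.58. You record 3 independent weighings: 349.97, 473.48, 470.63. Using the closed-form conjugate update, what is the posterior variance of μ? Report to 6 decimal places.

For Normal data with known variance σ², a Normal(μ₀, σ₀²) prior on μ is conjugate. Posterior precision = 1/σ₀² + n/σ²; posterior mean is the precision-weighted average of μ₀ and x̄.
σ₀² = 83.04² = 6895.6416, σ² = 56.58² = 3201.2964; σ² + n·σ₀² = 3201.2964 + 3·6895.6416 = 23888.2212.
Posterior precision = 1/σ₀² + n/σ² = 1/6895.6416 + 3/3201.2964 = (σ² + n·σ₀²)/(σ₀²σ²) = 23888.2212/(6895.6416·3201.2964); posterior variance σₙ² = σ₀²σ²/(σ² + n·σ₀²) = 6895.6416·3201.2964/23888.2212 = 924.095287.

924.095287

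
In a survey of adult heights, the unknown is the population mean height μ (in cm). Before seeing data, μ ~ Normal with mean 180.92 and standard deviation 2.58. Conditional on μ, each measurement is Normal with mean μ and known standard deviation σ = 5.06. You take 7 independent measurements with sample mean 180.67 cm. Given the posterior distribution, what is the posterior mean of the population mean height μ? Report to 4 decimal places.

For Normal data with known variance σ², a Normal(μ₀, σ₀²) prior on μ is conjugate. Posterior precision = 1/σ₀² + n/σ²; posterior mean is the precision-weighted average of μ₀ and x̄.
n·x̄ = 7·180.67 = 1264.69.
σ₀² = 2.58² = 6.6564, σ² = 5.06² = 25.6036; σ² + n·σ₀² = 25.6036 + 7·6.6564 = 72.1984.
Posterior mean = (μ₀/σ₀² + n·x̄/σ²)/(1/σ₀² + n/σ²) = (σ²·μ₀ + σ₀²·n·x̄)/(σ² + n·σ₀²) = (25.6036·180.92 + 6.6564·1264.69)/72.1984 = 13050.485828/72.1984 = 180.7587.

180.7587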